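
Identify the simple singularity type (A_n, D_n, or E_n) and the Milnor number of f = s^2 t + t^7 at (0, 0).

Type D_8, Milnor number mu = 8.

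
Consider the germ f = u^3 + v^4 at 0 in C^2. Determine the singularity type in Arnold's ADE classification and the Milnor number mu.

Type E_6, Milnor number mu = 6.

The Hessian of f at 0 is [[0, 0], [0, 0]] with rank 0, so corank 2. A Groebner basis of the Jacobian ideal J(f) in C{u,v} is {v^3, u^2}; counting standard monomials gives mu = 6. Corank 2; j^3 = u^3 is a perfect cube, so E-series; the 4-jet and mu = 6 give E_6.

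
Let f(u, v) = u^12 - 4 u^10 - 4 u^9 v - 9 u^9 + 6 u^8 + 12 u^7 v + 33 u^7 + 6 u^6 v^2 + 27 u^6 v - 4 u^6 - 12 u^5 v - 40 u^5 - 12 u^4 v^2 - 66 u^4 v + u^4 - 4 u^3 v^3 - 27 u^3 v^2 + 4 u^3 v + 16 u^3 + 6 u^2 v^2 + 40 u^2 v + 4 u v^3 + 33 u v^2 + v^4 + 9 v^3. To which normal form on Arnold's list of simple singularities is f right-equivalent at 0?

The Hessian of f at 0 is [[0, 0], [0, 0]] with rank 0, so corank 2. A Groebner basis of the Jacobian ideal J(f) in C{u,v} is {u*v^2 + 48*u*v + 36*v^2, -64*u*v + v^3 - 48*v^2, u^2 + 7*u*v/4 + 3*v^2/4}; counting standard monomials gives mu = 5. Corank 2; j^3 = (u + v)*(4*u + 3*v)^2 has shape L^2 M (L != M), so D-series; mu = 5 gives D_5.

D_5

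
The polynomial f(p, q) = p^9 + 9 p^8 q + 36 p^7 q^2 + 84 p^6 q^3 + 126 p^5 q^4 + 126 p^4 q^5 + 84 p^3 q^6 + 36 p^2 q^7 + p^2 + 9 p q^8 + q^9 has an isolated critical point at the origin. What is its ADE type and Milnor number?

Type A_8, Milnor number mu = 8.

The Hessian of f at 0 has rank 1. Corank 1: A-series; mu = 8 gives A_8.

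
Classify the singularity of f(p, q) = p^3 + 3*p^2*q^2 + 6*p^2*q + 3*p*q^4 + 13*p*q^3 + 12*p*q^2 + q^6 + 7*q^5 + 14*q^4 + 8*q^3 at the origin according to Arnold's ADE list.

E_7

The Hessian of f at 0 is [[0, 0], [0, 0]] with rank 0, so corank 2. A Groebner basis of the Jacobian ideal J(f) in C{p,q} is {-p^2 - 4*p*q + q^4 - q^3/3 - 4*q^2, p^3 + 10*p^2 + 40*p*q + 34*q^3/3 + 40*q^2, p^2*q - 11*p^2/3 - 44*p*q/3 - 47*q^3/9 - 44*q^2/3, p^2 + p*q^2 + 4*p*q + 7*q^3/3 + 4*q^2}; counting standard monomials gives mu = 7. Corank 2; j^3 = (p + 2*q)^3 is a perfect cube, so E-series; the 4-jet and mu = 7 give E_7.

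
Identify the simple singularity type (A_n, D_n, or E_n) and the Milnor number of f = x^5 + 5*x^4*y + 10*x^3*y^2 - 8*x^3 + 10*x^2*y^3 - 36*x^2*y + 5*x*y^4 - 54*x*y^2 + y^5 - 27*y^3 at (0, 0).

The Hessian of f at 0 is [[0, 0], [0, 0]] with rank 0, so corank 2. A Groebner basis of the Jacobian ideal J(f) in C{x,y} is {y^5, x*y^3 + 11*y^4/8, x^2 + 3*x*y + 9*y^2/4}; counting standard monomials gives mu = 8. Corank 2; j^3 = -(2*x + 3*y)^3 is a perfect cube, so E-series; the 5-jet and mu = 8 give E_8.

Type E8, Milnor number mu = 8.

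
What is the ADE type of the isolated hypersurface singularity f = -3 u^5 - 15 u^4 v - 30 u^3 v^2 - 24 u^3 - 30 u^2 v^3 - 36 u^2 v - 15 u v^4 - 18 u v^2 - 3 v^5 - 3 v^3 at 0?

E_8

The Hessian of f at 0 has rank 0. Corank 2; j^3 = -3*(2*u + v)^3 is a perfect cube, so E-series; the 5-jet and mu = 8 give E_8.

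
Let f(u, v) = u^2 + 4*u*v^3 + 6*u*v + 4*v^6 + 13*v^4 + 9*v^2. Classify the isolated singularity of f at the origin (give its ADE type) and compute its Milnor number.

Type A3, Milnor number mu = 3.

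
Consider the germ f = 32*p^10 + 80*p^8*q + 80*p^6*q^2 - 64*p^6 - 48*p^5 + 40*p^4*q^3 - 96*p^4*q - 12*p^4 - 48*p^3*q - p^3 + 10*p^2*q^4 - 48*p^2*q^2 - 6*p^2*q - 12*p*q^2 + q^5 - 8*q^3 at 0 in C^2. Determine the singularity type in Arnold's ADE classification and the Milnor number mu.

The Hessian of f at 0 has rank 0. Corank 2; j^3 = -(p + 2*q)^3 is a perfect cube, so E-series; the 5-jet and mu = 8 give E_8.

Type E_{8}, Milnor number mu = 8.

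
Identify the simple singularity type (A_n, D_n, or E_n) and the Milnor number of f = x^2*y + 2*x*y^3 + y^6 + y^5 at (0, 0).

The Hessian of f at 0 is [[0, 0], [0, 0]] with rank 0, so corank 2. A Groebner basis of the Jacobian ideal J(f) in C{x,y} is {x^3, x^2*y + x^2/6 + x*y^2/6, x*y + y^3}; counting standard monomials gives mu = 7. Corank 2; j^3 = x^2*y has shape L^2 M (L != M), so D-series; mu = 7 gives D_7.

Type D_{7}, Milnor number mu = 7.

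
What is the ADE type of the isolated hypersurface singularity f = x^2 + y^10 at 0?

The Hessian of f at 0 is [[2, 0], [0, 0]] with rank 1, so corank 1. A Groebner basis of the Jacobian ideal J(f) in C{x,y} is {y^9, x}; counting standard monomials gives mu = 9. Corank 1: A-series; mu = 9 gives A_9.

A_9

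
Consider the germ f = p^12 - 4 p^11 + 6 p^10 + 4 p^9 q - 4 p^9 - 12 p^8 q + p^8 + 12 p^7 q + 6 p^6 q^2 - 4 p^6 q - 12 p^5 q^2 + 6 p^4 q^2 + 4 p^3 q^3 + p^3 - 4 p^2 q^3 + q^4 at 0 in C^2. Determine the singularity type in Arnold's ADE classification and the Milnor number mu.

Type E_6, Milnor number mu = 6.

The Hessian of f at 0 is [[0, 0], [0, 0]] with rank 0, so corank 2. A Groebner basis of the Jacobian ideal J(f) in C{p,q} is {q^3, p^2}; counting standard monomials gives mu = 6. Corank 2; j^3 = p^3 is a perfect cube, so E-series; the 4-jet and mu = 6 give E_6.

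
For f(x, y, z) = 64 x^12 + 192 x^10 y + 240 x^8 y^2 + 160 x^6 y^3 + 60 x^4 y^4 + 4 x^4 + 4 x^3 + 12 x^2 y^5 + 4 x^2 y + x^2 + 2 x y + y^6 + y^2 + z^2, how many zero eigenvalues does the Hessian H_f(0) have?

1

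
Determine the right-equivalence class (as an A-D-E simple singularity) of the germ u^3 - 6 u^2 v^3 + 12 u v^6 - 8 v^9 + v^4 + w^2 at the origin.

E6

The Hessian of f at 0 is [[0, 0, 0], [0, 0, 0], [0, 0, 2]] with rank 1, so corank 2. A Groebner basis of the Jacobian ideal J(f) in C{u,v,w} is {v^3, u^2, w}; counting standard monomials gives mu = 6. Corank 2; j^3 = u^3 is a perfect cube, so E-series; the 4-jet and mu = 6 give E_6.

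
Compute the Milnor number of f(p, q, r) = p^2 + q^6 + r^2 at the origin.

The Hessian of f at 0 has rank 2. Corank 1: A-series; mu = 5 gives A_5.

5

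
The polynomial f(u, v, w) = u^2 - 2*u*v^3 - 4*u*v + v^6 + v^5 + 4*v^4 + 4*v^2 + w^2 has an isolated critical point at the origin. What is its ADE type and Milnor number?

The Hessian of f at 0 has rank 2. Corank 1: A-series; mu = 4 gives A_4.

Type A_{4}, Milnor number mu = 4.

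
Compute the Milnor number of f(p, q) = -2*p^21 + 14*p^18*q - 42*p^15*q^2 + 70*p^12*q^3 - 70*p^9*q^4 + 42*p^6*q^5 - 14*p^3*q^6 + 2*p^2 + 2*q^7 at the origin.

The Hessian of f at 0 has rank 1. Corank 1: A-series; mu = 6 gives A_6.

6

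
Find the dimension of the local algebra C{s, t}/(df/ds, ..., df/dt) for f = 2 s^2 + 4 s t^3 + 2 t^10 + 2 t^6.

The Hessian of f at 0 has rank 1. Corank 1: A-series; mu = 9 gives A_9.

9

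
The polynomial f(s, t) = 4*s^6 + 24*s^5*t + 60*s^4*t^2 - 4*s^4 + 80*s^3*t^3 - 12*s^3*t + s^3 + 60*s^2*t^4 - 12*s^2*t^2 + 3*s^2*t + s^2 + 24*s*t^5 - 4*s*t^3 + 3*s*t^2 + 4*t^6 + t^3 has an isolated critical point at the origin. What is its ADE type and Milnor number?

Type A_2, Milnor number mu = 2.

The Hessian of f at 0 is [[2, 0], [0, 0]] with rank 1, so corank 1. A Groebner basis of the Jacobian ideal J(f) in C{s,t} is {t^2, s}; counting standard monomials gives mu = 2. Corank 1: A-series; mu = 2 gives A_2.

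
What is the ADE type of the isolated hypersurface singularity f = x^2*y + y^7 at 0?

D8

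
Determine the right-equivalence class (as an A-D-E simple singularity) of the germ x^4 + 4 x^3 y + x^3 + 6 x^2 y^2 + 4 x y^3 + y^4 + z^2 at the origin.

E6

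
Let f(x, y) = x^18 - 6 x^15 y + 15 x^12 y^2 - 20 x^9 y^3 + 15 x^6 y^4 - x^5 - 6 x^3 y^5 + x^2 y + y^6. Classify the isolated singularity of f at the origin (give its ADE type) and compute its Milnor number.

Type D7, Milnor number mu = 7.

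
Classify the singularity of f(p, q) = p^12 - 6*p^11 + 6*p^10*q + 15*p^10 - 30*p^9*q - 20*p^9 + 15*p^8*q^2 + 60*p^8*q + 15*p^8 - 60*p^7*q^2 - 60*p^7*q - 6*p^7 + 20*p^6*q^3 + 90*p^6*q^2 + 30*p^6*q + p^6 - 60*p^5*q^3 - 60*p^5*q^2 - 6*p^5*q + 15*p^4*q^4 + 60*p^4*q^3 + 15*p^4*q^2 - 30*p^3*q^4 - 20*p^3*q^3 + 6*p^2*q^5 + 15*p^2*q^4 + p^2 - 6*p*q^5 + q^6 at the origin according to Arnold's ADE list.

A5

The Hessian of f at 0 has rank 1. Corank 1: A-series; mu = 5 gives A_5.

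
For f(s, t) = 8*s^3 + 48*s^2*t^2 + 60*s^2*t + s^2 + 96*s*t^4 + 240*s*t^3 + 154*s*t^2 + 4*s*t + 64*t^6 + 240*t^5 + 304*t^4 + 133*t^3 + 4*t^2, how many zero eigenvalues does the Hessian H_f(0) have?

1

The Hessian at 0 is [[2, 4], [4, 8]] of rank 1; hence corank 1.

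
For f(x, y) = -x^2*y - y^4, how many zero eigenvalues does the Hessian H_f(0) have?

Hessian at 0 has rank 0.

2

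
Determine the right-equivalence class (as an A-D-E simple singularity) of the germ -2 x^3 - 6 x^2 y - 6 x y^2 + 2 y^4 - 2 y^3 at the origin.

E6

The Hessian of f at 0 has rank 0. Corank 2; j^3 = -2*(x + y)^3 is a perfect cube, so E-series; the 4-jet and mu = 6 give E_6.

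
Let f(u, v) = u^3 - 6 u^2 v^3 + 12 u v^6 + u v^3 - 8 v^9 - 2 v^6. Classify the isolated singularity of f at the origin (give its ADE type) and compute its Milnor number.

The Hessian of f at 0 has rank 0. Corank 2; j^3 = u^3 is a perfect cube, so E-series; the 4-jet and mu = 7 give E_7.

Type E_7, Milnor number mu = 7.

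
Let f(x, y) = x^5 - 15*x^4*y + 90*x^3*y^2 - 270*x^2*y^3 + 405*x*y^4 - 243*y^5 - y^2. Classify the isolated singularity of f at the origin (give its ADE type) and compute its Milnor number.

Type A_4, Milnor number mu = 4.

The Hessian of f at 0 is [[0, 0], [0, -2]] with rank 1, so corank 1. A Groebner basis of the Jacobian ideal J(f) in C{x,y} is {x^4, y}; counting standard monomials gives mu = 4. Corank 1: A-series; mu = 4 gives A_4.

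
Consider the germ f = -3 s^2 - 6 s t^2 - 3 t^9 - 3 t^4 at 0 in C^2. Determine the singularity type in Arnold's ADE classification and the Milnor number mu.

The Hessian of f at 0 is [[-6, 0], [0, 0]] with rank 1, so corank 1. A Groebner basis of the Jacobian ideal J(f) in C{s,t} is {s^4, s + t^2}; counting standard monomials gives mu = 8. Corank 1: A-series; mu = 8 gives A_8.

Type A_{8}, Milnor number mu = 8.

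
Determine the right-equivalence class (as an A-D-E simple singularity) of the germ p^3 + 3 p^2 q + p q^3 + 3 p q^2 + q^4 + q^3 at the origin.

E_{7}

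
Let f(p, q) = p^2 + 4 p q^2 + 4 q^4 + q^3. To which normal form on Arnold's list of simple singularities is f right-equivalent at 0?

The Hessian of f at 0 has rank 1. Corank 1: A-series; mu = 2 gives A_2.

A_2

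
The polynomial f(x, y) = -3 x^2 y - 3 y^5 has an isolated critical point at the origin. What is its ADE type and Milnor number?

Type D_6, Milnor number mu = 6.

The Hessian of f at 0 is [[0, 0], [0, 0]] with rank 0, so corank 2. A Groebner basis of the Jacobian ideal J(f) in C{x,y} is {x^2/5 + y^4, x^3, x*y}; counting standard monomials gives mu = 6. Corank 2; j^3 = -3*x^2*y has shape L^2 M (L != M), so D-series; mu = 6 gives D_6.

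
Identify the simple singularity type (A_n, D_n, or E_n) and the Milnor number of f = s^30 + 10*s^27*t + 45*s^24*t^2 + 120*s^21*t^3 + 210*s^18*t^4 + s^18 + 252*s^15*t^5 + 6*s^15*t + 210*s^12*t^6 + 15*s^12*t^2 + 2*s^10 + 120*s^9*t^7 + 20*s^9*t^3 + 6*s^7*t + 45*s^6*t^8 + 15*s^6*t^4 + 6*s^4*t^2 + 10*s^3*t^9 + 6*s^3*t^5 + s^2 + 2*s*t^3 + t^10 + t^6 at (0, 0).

Type A_{9}, Milnor number mu = 9.

The Hessian of f at 0 has rank 1. Corank 1: A-series; mu = 9 gives A_9.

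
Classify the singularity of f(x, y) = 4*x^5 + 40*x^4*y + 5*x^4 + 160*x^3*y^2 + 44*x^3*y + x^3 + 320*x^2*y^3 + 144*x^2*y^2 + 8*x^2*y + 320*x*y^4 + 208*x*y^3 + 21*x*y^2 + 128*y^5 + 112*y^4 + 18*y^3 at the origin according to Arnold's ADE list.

The Hessian of f at 0 has rank 0. Corank 2; j^3 = (x + 2*y)*(x + 3*y)^2 has shape L^2 M (L != M), so D-series; mu = 5 gives D_5.

D5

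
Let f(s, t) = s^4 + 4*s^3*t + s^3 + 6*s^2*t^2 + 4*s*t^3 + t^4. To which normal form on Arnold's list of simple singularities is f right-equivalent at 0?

The Hessian of f at 0 is [[0, 0], [0, 0]] with rank 0, so corank 2. A Groebner basis of the Jacobian ideal J(f) in C{s,t} is {t^4, s*t^2 + t^3/3, s^2}; counting standard monomials gives mu = 6. Corank 2; j^3 = s^3 is a perfect cube, so E-series; the 4-jet and mu = 6 give E_6.

E_6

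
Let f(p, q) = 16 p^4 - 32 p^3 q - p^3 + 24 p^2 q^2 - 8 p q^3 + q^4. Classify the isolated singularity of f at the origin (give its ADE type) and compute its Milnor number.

The Hessian of f at 0 is [[0, 0], [0, 0]] with rank 0, so corank 2. A Groebner basis of the Jacobian ideal J(f) in C{p,q} is {q^4, p*q^2 - q^3/6, p^2}; counting standard monomials gives mu = 6. Corank 2; j^3 = -p^3 is a perfect cube, so E-series; the 4-jet and mu = 6 give E_6.

Type E6, Milnor number mu = 6.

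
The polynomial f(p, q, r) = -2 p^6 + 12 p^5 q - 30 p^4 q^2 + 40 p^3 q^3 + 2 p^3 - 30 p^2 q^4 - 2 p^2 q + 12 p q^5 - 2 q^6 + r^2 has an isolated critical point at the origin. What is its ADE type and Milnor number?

Type D_7, Milnor number mu = 7.

The Hessian of f at 0 is [[0, 0, 0], [0, 0, 0], [0, 0, 2]] with rank 1, so corank 2. A Groebner basis of the Jacobian ideal J(f) in C{p,q,r} is {p*q/6 + q^5, p*q^2, p^2 - p*q, r}; counting standard monomials gives mu = 7. Corank 2; j^3 = 2*p^2*(p - q) has shape L^2 M (L != M), so D-series; mu = 7 gives D_7.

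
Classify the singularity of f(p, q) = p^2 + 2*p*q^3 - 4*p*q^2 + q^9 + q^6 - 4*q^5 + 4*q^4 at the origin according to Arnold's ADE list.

A_8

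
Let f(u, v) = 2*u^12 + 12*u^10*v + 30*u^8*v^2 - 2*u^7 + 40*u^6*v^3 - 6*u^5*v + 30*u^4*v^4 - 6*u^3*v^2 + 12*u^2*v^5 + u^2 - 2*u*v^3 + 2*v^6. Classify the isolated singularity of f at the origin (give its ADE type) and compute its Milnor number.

Type A5, Milnor number mu = 5.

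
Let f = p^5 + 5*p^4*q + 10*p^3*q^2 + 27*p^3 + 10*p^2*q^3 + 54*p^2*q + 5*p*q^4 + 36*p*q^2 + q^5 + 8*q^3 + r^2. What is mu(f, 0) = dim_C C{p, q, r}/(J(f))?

The Hessian of f at 0 has rank 1. Corank 2; j^3 = (3*p + 2*q)^3 is a perfect cube, so E-series; the 5-jet and mu = 8 give E_8.

8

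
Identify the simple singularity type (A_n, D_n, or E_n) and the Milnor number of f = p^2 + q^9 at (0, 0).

Type A8, Milnor number mu = 8.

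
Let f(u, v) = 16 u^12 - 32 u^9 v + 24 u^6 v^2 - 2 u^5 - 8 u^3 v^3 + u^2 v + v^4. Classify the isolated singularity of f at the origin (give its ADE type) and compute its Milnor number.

Type D_5, Milnor number mu = 5.

The Hessian of f at 0 is [[0, 0], [0, 0]] with rank 0, so corank 2. A Groebner basis of the Jacobian ideal J(f) in C{u,v} is {u^3, u^2/4 + v^3, u*v}; counting standard monomials gives mu = 5. Corank 2; j^3 = u^2*v has shape L^2 M (L != M), so D-series; mu = 5 gives D_5.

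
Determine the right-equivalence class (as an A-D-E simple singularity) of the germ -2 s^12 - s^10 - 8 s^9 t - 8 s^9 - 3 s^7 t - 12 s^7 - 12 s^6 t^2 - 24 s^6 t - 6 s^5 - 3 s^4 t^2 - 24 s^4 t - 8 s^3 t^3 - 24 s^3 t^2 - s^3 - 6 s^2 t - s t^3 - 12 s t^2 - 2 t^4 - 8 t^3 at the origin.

E_7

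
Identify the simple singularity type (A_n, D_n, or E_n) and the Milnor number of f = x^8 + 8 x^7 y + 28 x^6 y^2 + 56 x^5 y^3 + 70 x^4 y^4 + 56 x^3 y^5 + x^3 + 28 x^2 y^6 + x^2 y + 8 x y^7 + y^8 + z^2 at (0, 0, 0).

Type D9, Milnor number mu = 9.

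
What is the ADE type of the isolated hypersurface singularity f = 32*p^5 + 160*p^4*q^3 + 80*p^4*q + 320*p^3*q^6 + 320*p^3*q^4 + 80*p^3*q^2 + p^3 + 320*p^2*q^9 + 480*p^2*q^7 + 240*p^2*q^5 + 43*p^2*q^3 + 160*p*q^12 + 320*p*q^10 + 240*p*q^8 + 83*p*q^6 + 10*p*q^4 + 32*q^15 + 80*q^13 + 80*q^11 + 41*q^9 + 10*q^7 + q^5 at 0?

E_8

The Hessian of f at 0 is [[0, 0], [0, 0]] with rank 0, so corank 2. A Groebner basis of the Jacobian ideal J(f) in C{p,q} is {p^2/2 + p*q^3, -4*p^2 + q^4, p^3, p^2*q}; counting standard monomials gives mu = 8. Corank 2; j^3 = p^3 is a perfect cube, so E-series; the 5-jet and mu = 8 give E_8.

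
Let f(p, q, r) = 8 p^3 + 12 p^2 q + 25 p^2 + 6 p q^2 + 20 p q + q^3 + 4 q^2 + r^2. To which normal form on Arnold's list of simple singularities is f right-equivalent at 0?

The Hessian of f at 0 has rank 2. Corank 1: A-series; mu = 2 gives A_2.

A_2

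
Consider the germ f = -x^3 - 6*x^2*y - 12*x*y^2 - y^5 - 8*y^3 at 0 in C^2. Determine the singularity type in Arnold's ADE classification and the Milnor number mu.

Type E_8, Milnor number mu = 8.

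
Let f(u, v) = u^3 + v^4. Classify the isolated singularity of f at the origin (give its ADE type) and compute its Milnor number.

Type E_6, Milnor number mu = 6.

The Hessian of f at 0 is [[0, 0], [0, 0]] with rank 0, so corank 2. A Groebner basis of the Jacobian ideal J(f) in C{u,v} is {v^3, u^2}; counting standard monomials gives mu = 6. Corank 2; j^3 = u^3 is a perfect cube, so E-series; the 4-jet and mu = 6 give E_6.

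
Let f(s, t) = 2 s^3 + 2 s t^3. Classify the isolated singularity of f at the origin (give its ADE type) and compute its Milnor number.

Type E_{7}, Milnor number mu = 7.

The Hessian of f at 0 has rank 0. Corank 2; j^3 = 2*s^3 is a perfect cube, so E-series; the 4-jet and mu = 7 give E_7.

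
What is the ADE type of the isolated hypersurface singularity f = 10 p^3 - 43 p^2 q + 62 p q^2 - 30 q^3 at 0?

D_{4}

The Hessian of f at 0 has rank 0. Corank 2; j^3 = (2*p - 3*q)*(5*p^2 - 14*p*q + 10*q^2) splits into three distinct lines over C (the quadratic factor has nonzero discriminant), so D_4.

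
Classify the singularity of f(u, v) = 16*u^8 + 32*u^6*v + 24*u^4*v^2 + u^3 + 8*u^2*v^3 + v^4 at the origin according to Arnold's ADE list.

E_6

The Hessian of f at 0 has rank 0. Corank 2; j^3 = u^3 is a perfect cube, so E-series; the 4-jet and mu = 6 give E_6.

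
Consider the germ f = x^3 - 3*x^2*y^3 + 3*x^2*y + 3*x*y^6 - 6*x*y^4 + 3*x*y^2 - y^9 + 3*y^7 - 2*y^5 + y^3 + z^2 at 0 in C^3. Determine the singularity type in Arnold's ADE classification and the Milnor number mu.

The Hessian of f at 0 is [[0, 0, 0], [0, 0, 0], [0, 0, 2]] with rank 1, so corank 2. A Groebner basis of the Jacobian ideal J(f) in C{x,y,z} is {-x^2/2 + x*y^3 - x*y - y^2/2, y^4, x^3 - 3*x*y^2 - 2*y^3, x^2*y + 2*x*y^2 + y^3, z}; counting standard monomials gives mu = 8. Corank 2; j^3 = (x + y)^3 is a perfect cube, so E-series; the 5-jet and mu = 8 give E_8.

Type E8, Milnor number mu = 8.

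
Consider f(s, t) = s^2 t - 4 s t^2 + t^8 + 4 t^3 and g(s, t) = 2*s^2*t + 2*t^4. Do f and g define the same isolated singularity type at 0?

The Hessian of f at 0 is [[0, 0], [0, 0]] with rank 0, so corank 2. A Groebner basis of the Jacobian ideal J(f) in C{s,t} is {s^2/8 + t^7 - t^2/2, s^3 - 8*t^3, s*t - 2*t^2}; counting standard monomials gives mu = 9. Corank 2; j^3 = t*(s - 2*t)^2 has shape L^2 M (L != M), so D-series; mu = 9 gives D_9. The Hessian of g at 0 is [[0, 0], [0, 0]] with rank 0, so corank 2. A Groebner basis of the Jacobian ideal J(g) in C{s,t} is {s^3, s^2/4 + t^3, s*t}; counting standard monomials gives mu = 5. Corank 2; j^3 = 2*s^2*t has shape L^2 M (L != M), so D-series; mu = 5 gives D_5. f is D_9 but g is D_5, hence not right-equivalent.

No.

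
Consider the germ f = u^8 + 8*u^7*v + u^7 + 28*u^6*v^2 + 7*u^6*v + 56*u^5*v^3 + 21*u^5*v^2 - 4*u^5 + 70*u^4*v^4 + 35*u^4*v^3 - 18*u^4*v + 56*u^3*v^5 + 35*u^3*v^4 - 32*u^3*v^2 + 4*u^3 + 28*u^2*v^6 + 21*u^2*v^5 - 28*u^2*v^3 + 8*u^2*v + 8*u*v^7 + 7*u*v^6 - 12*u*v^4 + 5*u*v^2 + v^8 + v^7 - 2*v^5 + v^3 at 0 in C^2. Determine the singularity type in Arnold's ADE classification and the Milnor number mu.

Type D9, Milnor number mu = 9.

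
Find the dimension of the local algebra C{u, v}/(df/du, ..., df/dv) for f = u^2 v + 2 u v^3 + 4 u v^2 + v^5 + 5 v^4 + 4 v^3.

5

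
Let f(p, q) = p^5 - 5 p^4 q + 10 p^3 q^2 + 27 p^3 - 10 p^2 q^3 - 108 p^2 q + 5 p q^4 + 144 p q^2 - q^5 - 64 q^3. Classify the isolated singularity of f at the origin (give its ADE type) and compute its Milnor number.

Type E_{8}, Milnor number mu = 8.

The Hessian of f at 0 has rank 0. Corank 2; j^3 = (3*p - 4*q)^3 is a perfect cube, so E-series; the 5-jet and mu = 8 give E_8.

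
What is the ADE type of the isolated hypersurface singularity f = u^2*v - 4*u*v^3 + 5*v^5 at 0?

The Hessian of f at 0 is [[0, 0], [0, 0]] with rank 0, so corank 2. A Groebner basis of the Jacobian ideal J(f) in C{u,v} is {u^3, u^2*v, 2*u^2 + u*v^2, -u*v/2 + v^3}; counting standard monomials gives mu = 6. Corank 2; j^3 = u^2*v has shape L^2 M (L != M), so D-series; mu = 6 gives D_6.

D_{6}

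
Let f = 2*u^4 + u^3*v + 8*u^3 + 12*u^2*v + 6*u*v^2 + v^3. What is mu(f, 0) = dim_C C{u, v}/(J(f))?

7

The Hessian of f at 0 is [[0, 0], [0, 0]] with rank 0, so corank 2. A Groebner basis of the Jacobian ideal J(f) in C{u,v} is {768*u^2 + 768*u*v + v^4 - 8*v^3 + 192*v^2, u^3 + 12*u^2 + 12*u*v + 3*v^2, u^2*v - 24*u^2 - 24*u*v - 6*v^2, 32*u^2 + u*v^2 + 32*u*v + v^3/6 + 8*v^2}; counting standard monomials gives mu = 7. Corank 2; j^3 = (2*u + v)^3 is a perfect cube, so E-series; the 4-jet and mu = 7 give E_7.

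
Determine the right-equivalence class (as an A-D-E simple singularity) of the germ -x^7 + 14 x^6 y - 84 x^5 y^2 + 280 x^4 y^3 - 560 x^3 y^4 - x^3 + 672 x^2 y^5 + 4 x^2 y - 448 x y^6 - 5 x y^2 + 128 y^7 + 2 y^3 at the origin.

D_{8}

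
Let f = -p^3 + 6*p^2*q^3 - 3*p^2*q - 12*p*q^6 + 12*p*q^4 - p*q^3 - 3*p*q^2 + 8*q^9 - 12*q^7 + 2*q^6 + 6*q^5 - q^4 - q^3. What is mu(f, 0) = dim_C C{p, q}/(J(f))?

The Hessian of f at 0 has rank 0. Corank 2; j^3 = -(p + q)^3 is a perfect cube, so E-series; the 4-jet and mu = 7 give E_7.

7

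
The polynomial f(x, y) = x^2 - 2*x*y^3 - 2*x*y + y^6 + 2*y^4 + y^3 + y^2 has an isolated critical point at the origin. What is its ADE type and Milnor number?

Type A_2, Milnor number mu = 2.

The Hessian of f at 0 has rank 1. Corank 1: A-series; mu = 2 gives A_2.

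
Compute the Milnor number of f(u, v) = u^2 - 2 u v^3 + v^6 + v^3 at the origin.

2

The Hessian of f at 0 has rank 1. Corank 1: A-series; mu = 2 gives A_2.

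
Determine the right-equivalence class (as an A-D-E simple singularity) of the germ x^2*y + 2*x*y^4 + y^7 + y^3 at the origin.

D4

The Hessian of f at 0 is [[0, 0], [0, 0]] with rank 0, so corank 2. A Groebner basis of the Jacobian ideal J(f) in C{x,y} is {y^3, x^2 + 3*y^2, x*y}; counting standard monomials gives mu = 4. Corank 2; j^3 = y*(x^2 + y^2) splits into three distinct lines over C (the quadratic factor has nonzero discriminant), so D_4.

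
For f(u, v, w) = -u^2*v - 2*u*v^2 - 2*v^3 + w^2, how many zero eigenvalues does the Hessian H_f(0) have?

2

Hessian at 0 has rank 1.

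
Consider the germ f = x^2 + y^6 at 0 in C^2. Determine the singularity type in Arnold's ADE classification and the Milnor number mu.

Type A_{5}, Milnor number mu = 5.

The Hessian of f at 0 has rank 1. Corank 1: A-series; mu = 5 gives A_5.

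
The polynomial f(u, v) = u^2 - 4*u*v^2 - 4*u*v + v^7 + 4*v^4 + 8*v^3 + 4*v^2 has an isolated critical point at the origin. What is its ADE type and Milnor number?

Type A6, Milnor number mu = 6.

The Hessian of f at 0 is [[2, -4], [-4, 8]] with rank 1, so corank 1. A Groebner basis of the Jacobian ideal J(f) in C{u,v} is {u^3 - 6*u^2*v + 6*u^2 - 16*u*v + 4*u - 8*v, -u/2 + v^2 + v}; counting standard monomials gives mu = 6. Corank 1: A-series; mu = 6 gives A_6.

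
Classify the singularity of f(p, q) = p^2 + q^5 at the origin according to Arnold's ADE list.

A_{4}

The Hessian of f at 0 has rank 1. Corank 1: A-series; mu = 4 gives A_4.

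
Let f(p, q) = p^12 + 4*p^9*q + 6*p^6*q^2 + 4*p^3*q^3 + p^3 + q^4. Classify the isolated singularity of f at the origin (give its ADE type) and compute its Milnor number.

The Hessian of f at 0 is [[0, 0], [0, 0]] with rank 0, so corank 2. A Groebner basis of the Jacobian ideal J(f) in C{p,q} is {q^3, p^2}; counting standard monomials gives mu = 6. Corank 2; j^3 = p^3 is a perfect cube, so E-series; the 4-jet and mu = 6 give E_6.

Type E6, Milnor number mu = 6.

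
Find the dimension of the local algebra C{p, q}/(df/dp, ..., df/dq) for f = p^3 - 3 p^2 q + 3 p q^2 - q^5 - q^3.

The Hessian of f at 0 has rank 0. Corank 2; j^3 = (p - q)^3 is a perfect cube, so E-series; the 5-jet and mu = 8 give E_8.

8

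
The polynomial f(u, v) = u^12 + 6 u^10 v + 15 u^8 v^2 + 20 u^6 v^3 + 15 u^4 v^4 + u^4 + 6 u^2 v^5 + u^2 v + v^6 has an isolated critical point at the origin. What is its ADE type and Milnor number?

Type D_7, Milnor number mu = 7.

The Hessian of f at 0 has rank 0. Corank 2; j^3 = u^2*v has shape L^2 M (L != M), so D-series; mu = 7 gives D_7.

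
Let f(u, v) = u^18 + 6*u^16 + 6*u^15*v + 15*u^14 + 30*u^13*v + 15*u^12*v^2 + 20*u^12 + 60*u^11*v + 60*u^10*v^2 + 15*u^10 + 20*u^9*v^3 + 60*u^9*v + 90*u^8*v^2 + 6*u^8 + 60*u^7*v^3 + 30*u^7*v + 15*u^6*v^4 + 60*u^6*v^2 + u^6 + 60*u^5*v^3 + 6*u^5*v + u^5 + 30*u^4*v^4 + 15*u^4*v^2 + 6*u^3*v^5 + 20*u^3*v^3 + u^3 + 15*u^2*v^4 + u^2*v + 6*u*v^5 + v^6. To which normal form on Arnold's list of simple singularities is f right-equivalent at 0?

D_7

The Hessian of f at 0 has rank 0. Corank 2; j^3 = u^2*(u + v) has shape L^2 M (L != M), so D-series; mu = 7 gives D_7.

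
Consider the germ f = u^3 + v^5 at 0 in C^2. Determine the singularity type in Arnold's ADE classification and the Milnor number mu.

The Hessian of f at 0 is [[0, 0], [0, 0]] with rank 0, so corank 2. A Groebner basis of the Jacobian ideal J(f) in C{u,v} is {v^4, u^2}; counting standard monomials gives mu = 8. Corank 2; j^3 = u^3 is a perfect cube, so E-series; the 5-jet and mu = 8 give E_8.

Type E_{8}, Milnor number mu = 8.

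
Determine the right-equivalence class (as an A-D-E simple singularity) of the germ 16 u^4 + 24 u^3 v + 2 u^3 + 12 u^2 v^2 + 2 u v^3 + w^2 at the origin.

The Hessian of f at 0 has rank 1. Corank 2; j^3 = 2*u^3 is a perfect cube, so E-series; the 4-jet and mu = 7 give E_7.

E_{7}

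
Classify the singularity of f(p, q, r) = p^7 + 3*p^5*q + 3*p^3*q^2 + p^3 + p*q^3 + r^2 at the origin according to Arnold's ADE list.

E_{7}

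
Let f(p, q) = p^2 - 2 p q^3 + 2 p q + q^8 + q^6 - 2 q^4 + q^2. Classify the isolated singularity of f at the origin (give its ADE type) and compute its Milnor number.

The Hessian of f at 0 has rank 1. Corank 1: A-series; mu = 7 gives A_7.

Type A_7, Milnor number mu = 7.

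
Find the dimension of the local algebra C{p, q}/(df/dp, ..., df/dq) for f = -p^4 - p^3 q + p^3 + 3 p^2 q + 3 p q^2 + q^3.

The Hessian of f at 0 has rank 0. Corank 2; j^3 = (p + q)^3 is a perfect cube, so E-series; the 4-jet and mu = 7 give E_7.

7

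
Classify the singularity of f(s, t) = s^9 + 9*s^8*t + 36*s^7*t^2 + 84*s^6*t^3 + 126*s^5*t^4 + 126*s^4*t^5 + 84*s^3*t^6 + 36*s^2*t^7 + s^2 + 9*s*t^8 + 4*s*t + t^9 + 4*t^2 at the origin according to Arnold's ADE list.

A_8

The Hessian of f at 0 has rank 1. Corank 1: A-series; mu = 8 gives A_8.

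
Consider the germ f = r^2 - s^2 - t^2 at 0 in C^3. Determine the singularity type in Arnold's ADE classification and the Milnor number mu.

The Hessian of f at 0 is [[-2, 0, 0], [0, -2, 0], [0, 0, 2]] with rank 3, so corank 0. A Groebner basis of the Jacobian ideal J(f) in C{s,t,r} is {s, t, r}; counting standard monomials gives mu = 1. Corank 0: nondegenerate Morse point, so A_1.

Type A_{1}, Milnor number mu = 1.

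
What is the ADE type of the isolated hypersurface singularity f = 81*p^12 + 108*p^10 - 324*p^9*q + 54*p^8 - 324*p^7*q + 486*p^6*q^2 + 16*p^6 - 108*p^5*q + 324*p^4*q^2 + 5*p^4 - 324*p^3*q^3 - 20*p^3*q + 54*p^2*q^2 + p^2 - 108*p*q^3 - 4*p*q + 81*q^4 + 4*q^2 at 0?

The Hessian of f at 0 is [[2, -4], [-4, 8]] with rank 1, so corank 1. A Groebner basis of the Jacobian ideal J(f) in C{p,q} is {q^3, p - 2*q}; counting standard monomials gives mu = 3. Corank 1: A-series; mu = 3 gives A_3.

A_{3}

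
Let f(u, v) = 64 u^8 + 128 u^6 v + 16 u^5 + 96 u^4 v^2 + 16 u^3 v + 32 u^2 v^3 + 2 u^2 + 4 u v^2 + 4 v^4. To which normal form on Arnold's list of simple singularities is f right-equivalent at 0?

A_3

The Hessian of f at 0 is [[4, 0], [0, 0]] with rank 1, so corank 1. A Groebner basis of the Jacobian ideal J(f) in C{u,v} is {u^2, u*v, u + v^2}; counting standard monomials gives mu = 3. Corank 1: A-series; mu = 3 gives A_3.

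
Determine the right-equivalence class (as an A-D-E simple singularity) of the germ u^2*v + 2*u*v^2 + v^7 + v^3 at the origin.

The Hessian of f at 0 is [[0, 0], [0, 0]] with rank 0, so corank 2. A Groebner basis of the Jacobian ideal J(f) in C{u,v} is {u^2/7 + v^6 - v^2/7, u^3 + v^3, u*v + v^2}; counting standard monomials gives mu = 8. Corank 2; j^3 = v*(u + v)^2 has shape L^2 M (L != M), so D-series; mu = 8 gives D_8.

D_8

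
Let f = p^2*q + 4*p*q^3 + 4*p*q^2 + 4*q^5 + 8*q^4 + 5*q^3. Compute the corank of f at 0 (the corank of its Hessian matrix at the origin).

The Hessian at 0 is [[0, 0], [0, 0]] of rank 0; hence corank 2.

2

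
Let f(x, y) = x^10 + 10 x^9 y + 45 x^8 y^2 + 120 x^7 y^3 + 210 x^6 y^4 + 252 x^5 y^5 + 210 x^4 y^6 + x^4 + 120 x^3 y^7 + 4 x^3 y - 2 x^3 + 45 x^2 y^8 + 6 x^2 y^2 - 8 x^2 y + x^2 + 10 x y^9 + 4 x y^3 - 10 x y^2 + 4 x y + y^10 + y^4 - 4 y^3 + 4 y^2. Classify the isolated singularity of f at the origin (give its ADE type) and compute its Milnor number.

Type A_9, Milnor number mu = 9.

The Hessian of f at 0 is [[2, 4], [4, 8]] with rank 1, so corank 1. A Groebner basis of the Jacobian ideal J(f) in C{x,y} is {x*y^4 + 40*x*y^3 + 69*x*y^2 + 34*x*y + 5*x + 54*y^4 + 114*y^3 + 63*y^2 + 10*y, -30*x*y^3 - 54*x*y^2 - 27*x*y - 4*x + y^5 - 40*y^4 - 89*y^3 - 50*y^2 - 8*y, x^2 + 2*x*y - x + y^2 - 2*y}; counting standard monomials gives mu = 9. Corank 1: A-series; mu = 9 gives A_9.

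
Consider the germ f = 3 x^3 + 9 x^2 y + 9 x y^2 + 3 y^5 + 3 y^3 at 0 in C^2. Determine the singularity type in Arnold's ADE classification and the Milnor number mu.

Type E_{8}, Milnor number mu = 8.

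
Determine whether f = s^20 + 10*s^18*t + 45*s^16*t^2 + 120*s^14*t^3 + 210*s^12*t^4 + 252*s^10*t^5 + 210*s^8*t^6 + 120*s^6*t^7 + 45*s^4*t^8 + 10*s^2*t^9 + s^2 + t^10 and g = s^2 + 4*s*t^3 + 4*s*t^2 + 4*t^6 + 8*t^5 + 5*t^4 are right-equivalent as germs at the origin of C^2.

No.

The Hessian of f at 0 is [[2, 0], [0, 0]] with rank 1, so corank 1. A Groebner basis of the Jacobian ideal J(f) in C{s,t} is {t^9, s}; counting standard monomials gives mu = 9. Corank 1: A-series; mu = 9 gives A_9. The Hessian of g at 0 is [[2, 0], [0, 0]] with rank 1, so corank 1. A Groebner basis of the Jacobian ideal J(g) in C{s,t} is {s^2, s*t, s/2 + t^2}; counting standard monomials gives mu = 3. Corank 1: A-series; mu = 3 gives A_3. f is A_9 but g is A_3, hence not right-equivalent.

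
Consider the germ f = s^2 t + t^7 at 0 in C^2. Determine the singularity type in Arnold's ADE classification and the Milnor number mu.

The Hessian of f at 0 is [[0, 0], [0, 0]] with rank 0, so corank 2. A Groebner basis of the Jacobian ideal J(f) in C{s,t} is {s^2/7 + t^6, s^3, s*t}; counting standard monomials gives mu = 8. Corank 2; j^3 = s^2*t has shape L^2 M (L != M), so D-series; mu = 8 gives D_8.

Type D8, Milnor number mu = 8.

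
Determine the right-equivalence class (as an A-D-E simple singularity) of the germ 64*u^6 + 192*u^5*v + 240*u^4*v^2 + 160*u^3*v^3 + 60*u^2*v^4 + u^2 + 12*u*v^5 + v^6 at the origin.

A5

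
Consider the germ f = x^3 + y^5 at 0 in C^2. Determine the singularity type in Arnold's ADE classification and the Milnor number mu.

The Hessian of f at 0 has rank 0. Corank 2; j^3 = x^3 is a perfect cube, so E-series; the 5-jet and mu = 8 give E_8.

Type E_8, Milnor number mu = 8.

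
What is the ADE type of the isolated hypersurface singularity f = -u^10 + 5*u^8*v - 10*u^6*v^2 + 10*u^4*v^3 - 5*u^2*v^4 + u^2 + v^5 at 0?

A_4

The Hessian of f at 0 has rank 1. Corank 1: A-series; mu = 4 gives A_4.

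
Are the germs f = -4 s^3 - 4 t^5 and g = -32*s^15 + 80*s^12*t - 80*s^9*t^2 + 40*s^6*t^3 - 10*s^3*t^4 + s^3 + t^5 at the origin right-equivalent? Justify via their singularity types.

Yes.

The Hessian of f at 0 has rank 0. Corank 2; j^3 = -4*s^3 is a perfect cube, so E-series; the 5-jet and mu = 8 give E_8. The Hessian of g at 0 has rank 0. Corank 2; j^3 = s^3 is a perfect cube, so E-series; the 5-jet and mu = 8 give E_8. Both have type E_8, hence right-equivalent.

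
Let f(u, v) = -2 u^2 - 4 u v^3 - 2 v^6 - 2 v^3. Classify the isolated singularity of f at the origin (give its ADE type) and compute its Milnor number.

Type A2, Milnor number mu = 2.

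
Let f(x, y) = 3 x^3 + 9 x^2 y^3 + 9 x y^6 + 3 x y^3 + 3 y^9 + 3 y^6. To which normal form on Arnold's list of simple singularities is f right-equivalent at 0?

E_7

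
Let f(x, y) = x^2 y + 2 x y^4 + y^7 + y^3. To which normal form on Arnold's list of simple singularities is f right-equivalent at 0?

D_4

The Hessian of f at 0 is [[0, 0], [0, 0]] with rank 0, so corank 2. A Groebner basis of the Jacobian ideal J(f) in C{x,y} is {y^3, x^2 + 3*y^2, x*y}; counting standard monomials gives mu = 4. Corank 2; j^3 = y*(x^2 + y^2) splits into three distinct lines over C (the quadratic factor has nonzero discriminant), so D_4.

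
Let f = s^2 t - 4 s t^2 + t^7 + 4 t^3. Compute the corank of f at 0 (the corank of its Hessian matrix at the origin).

2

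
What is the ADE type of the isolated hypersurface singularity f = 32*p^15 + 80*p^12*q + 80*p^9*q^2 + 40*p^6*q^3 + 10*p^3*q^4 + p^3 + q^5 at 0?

The Hessian of f at 0 has rank 0. Corank 2; j^3 = p^3 is a perfect cube, so E-series; the 5-jet and mu = 8 give E_8.

E_{8}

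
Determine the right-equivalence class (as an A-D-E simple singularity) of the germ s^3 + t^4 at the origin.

The Hessian of f at 0 has rank 0. Corank 2; j^3 = s^3 is a perfect cube, so E-series; the 4-jet and mu = 6 give E_6.

E_6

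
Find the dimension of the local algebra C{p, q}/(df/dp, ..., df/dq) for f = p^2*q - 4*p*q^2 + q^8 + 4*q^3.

The Hessian of f at 0 has rank 0. Corank 2; j^3 = q*(p - 2*q)^2 has shape L^2 M (L != M), so D-series; mu = 9 gives D_9.

9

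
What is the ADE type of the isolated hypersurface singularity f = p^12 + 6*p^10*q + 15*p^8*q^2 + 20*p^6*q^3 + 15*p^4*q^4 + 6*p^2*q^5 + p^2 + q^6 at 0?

A_{5}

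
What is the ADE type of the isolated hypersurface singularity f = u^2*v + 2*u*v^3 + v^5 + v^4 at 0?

The Hessian of f at 0 has rank 0. Corank 2; j^3 = u^2*v has shape L^2 M (L != M), so D-series; mu = 5 gives D_5.

D5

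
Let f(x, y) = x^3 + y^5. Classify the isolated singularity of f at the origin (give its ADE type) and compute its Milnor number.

Type E_8, Milnor number mu = 8.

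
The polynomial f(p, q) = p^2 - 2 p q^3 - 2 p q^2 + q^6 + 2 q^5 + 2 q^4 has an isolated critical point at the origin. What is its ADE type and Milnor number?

The Hessian of f at 0 has rank 1. Corank 1: A-series; mu = 3 gives A_3.

Type A_{3}, Milnor number mu = 3.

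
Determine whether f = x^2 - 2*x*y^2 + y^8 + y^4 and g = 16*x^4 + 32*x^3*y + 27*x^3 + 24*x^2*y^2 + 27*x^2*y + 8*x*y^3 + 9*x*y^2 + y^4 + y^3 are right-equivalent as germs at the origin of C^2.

No.

The Hessian of f at 0 has rank 1. Corank 1: A-series; mu = 7 gives A_7. The Hessian of g at 0 has rank 0. Corank 2; j^3 = (3*x + y)^3 is a perfect cube, so E-series; the 4-jet and mu = 6 give E_6. f is A_7 but g is E_6, hence not right-equivalent.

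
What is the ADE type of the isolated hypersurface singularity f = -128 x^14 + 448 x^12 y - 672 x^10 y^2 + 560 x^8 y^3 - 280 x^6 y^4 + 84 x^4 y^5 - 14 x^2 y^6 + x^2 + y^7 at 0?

The Hessian of f at 0 is [[2, 0], [0, 0]] with rank 1, so corank 1. A Groebner basis of the Jacobian ideal J(f) in C{x,y} is {y^6, x}; counting standard monomials gives mu = 6. Corank 1: A-series; mu = 6 gives A_6.

A6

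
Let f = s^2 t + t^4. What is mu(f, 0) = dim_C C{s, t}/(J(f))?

The Hessian of f at 0 is [[0, 0], [0, 0]] with rank 0, so corank 2. A Groebner basis of the Jacobian ideal J(f) in C{s,t} is {s^3, s^2/4 + t^3, s*t}; counting standard monomials gives mu = 5. Corank 2; j^3 = s^2*t has shape L^2 M (L != M), so D-series; mu = 5 gives D_5.

5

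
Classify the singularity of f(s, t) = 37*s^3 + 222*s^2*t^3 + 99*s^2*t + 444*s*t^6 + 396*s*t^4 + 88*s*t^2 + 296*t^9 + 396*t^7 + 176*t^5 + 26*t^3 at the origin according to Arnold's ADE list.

D_4

The Hessian of f at 0 has rank 0. Corank 2; j^3 = (s + t)*(37*s^2 + 62*s*t + 26*t^2) splits into three distinct lines over C (the quadratic factor has nonzero discriminant), so D_4.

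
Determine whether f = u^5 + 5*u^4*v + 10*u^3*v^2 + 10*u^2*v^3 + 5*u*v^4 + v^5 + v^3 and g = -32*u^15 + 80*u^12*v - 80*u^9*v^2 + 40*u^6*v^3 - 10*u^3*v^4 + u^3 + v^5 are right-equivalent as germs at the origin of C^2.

Yes.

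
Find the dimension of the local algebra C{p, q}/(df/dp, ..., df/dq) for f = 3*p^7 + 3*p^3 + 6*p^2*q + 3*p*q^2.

The Hessian of f at 0 is [[0, 0], [0, 0]] with rank 0, so corank 2. A Groebner basis of the Jacobian ideal J(f) in C{p,q} is {p*q/7 + q^6 + q^2/7, p*q^2 + q^3, p^2 + p*q}; counting standard monomials gives mu = 8. Corank 2; j^3 = 3*p*(p + q)^2 has shape L^2 M (L != M), so D-series; mu = 8 gives D_8.

8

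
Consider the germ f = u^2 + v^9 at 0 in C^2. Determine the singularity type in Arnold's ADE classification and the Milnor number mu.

Type A8, Milnor number mu = 8.

The Hessian of f at 0 has rank 1. Corank 1: A-series; mu = 8 gives A_8.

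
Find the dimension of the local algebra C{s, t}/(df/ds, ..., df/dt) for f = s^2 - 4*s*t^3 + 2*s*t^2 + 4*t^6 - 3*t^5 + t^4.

The Hessian of f at 0 is [[2, 0], [0, 0]] with rank 1, so corank 1. A Groebner basis of the Jacobian ideal J(f) in C{s,t} is {-s/2 + t^3 - t^2/2, s^2, s*t + s/2 + t^2/2}; counting standard monomials gives mu = 4. Corank 1: A-series; mu = 4 gives A_4.

4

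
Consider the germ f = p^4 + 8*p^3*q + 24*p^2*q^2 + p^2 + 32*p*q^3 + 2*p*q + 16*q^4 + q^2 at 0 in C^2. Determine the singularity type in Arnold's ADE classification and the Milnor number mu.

Type A_3, Milnor number mu = 3.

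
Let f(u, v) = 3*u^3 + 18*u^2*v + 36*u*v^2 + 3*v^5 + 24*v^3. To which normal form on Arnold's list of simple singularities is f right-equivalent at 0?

E_{8}

The Hessian of f at 0 has rank 0. Corank 2; j^3 = 3*(u + 2*v)^3 is a perfect cube, so E-series; the 5-jet and mu = 8 give E_8.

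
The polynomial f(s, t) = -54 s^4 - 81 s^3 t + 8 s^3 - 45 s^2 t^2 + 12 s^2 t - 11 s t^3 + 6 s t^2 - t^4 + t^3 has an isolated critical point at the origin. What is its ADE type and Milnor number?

Type E7, Milnor number mu = 7.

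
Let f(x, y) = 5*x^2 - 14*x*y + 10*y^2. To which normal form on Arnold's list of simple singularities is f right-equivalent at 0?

A_1

The Hessian of f at 0 has rank 2. Corank 0: nondegenerate Morse point, so A_1.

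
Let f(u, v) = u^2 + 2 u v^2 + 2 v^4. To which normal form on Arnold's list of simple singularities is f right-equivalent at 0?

The Hessian of f at 0 has rank 1. Corank 1: A-series; mu = 3 gives A_3.

A3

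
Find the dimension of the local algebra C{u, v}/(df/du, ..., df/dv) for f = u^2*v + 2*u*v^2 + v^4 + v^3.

The Hessian of f at 0 has rank 0. Corank 2; j^3 = v*(u + v)^2 has shape L^2 M (L != M), so D-series; mu = 5 gives D_5.

5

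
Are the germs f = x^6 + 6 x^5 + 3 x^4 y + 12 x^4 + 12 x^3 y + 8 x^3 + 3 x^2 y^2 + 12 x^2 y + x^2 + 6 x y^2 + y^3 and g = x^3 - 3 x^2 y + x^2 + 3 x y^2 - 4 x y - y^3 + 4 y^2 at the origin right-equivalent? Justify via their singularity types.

The Hessian of f at 0 is [[2, 0], [0, 0]] with rank 1, so corank 1. A Groebner basis of the Jacobian ideal J(f) in C{x,y} is {y^2, x}; counting standard monomials gives mu = 2. Corank 1: A-series; mu = 2 gives A_2. The Hessian of g at 0 is [[2, -4], [-4, 8]] with rank 1, so corank 1. A Groebner basis of the Jacobian ideal J(g) in C{x,y} is {y^2, x - 2*y}; counting standard monomials gives mu = 2. Corank 1: A-series; mu = 2 gives A_2. Both have type A_2, hence right-equivalent.

Yes.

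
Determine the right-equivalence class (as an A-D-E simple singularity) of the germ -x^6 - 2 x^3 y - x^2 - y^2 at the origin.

A_1

The Hessian of f at 0 is [[-2, 0], [0, -2]] with rank 2, so corank 0. A Groebner basis of the Jacobian ideal J(f) in C{x,y} is {x, y}; counting standard monomials gives mu = 1. Corank 0: nondegenerate Morse point, so A_1.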